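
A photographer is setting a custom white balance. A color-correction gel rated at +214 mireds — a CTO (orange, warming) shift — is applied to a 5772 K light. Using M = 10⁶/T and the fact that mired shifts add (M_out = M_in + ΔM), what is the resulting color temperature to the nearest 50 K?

M_in = 10⁶/5772 = 173.25 mireds.
M_out = 173.25 + (+214) = 387.25 mireds.
T_out = 10⁶/387.25 = 2582.3 K → 2600 K.

2600 K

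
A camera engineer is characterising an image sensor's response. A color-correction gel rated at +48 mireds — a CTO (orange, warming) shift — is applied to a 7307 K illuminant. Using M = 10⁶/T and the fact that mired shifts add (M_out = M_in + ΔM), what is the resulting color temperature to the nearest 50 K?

5400 K

M_in = 10⁶/7307 = 136.86 mireds.
M_out = 136.86 + (+48) = 184.86 mireds.
T_out = 10⁶/184.86 = 5409.6 K → 5400 K.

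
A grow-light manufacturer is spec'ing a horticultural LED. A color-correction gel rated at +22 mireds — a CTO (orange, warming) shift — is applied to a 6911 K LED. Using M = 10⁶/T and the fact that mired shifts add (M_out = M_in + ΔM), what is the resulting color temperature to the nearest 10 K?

M_in = 10⁶/6911 = 144.70 mireds.
M_out = 144.70 + (+22) = 166.70 mireds.
T_out = 10⁶/166.70 = 5998.9 K → 6000 K.

6000 K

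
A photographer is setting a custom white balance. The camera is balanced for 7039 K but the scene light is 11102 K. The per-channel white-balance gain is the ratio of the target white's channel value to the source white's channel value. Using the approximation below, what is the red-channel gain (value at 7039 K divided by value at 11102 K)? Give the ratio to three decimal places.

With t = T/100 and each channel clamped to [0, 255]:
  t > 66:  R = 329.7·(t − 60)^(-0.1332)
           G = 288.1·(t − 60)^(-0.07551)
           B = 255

At 11102 K (t = 111.02):
  R = 329.7·(111.02 − 60)^(-0.1332) = 329.7·51.02^(-0.1332) = 329.7·0.59228 = 195.276.
At 7039 K (t = 70.39):
  R = 329.7·(70.39 − 60)^(-0.1332) = 329.7·10.39^(-0.1332) = 329.7·0.73213 = 241.382.
Gain = 241.382 / 195.276 = 1.2361 → 1.236.

1.236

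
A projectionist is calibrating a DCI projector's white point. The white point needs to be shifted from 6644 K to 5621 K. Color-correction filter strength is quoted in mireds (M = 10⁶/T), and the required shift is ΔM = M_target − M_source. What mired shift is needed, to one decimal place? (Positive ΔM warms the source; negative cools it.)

M_source = 10⁶/6644 = 150.512; M_target = 10⁶/5621 = 177.904.
ΔM = 177.904 − 150.512 = 27.393 → +27.4 mireds, a warming shift.

+27.4 mireds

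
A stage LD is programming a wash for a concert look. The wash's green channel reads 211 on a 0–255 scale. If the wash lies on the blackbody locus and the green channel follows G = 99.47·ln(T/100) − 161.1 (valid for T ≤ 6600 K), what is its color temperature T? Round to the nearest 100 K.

ln t = (211 + 161.1) / 99.47 = 3.7408.
t = e^3.7408 = 42.133.
T = 100·t = 4213 K → 4200 K to the nearest 100 K.

4200 K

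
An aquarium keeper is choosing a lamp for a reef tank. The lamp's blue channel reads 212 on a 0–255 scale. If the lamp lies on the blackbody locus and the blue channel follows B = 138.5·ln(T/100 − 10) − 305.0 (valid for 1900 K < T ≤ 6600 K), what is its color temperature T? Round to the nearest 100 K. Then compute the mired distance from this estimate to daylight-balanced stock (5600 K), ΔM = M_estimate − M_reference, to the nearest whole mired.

ln(t − 10) = (212 + 305.0) / 138.5 = 3.7329.
t − 10 = e^3.7329 = 41.798, so t = 51.798.
T = 100·t = 5180 K → 5200 K to the nearest 100 K.
M_estimate = 10⁶/5200 = 192.31; M_reference = 10⁶/5600 = 178.57.
ΔM = 192.31 − 178.57 = 13.74 → +14 mireds.

+14 mireds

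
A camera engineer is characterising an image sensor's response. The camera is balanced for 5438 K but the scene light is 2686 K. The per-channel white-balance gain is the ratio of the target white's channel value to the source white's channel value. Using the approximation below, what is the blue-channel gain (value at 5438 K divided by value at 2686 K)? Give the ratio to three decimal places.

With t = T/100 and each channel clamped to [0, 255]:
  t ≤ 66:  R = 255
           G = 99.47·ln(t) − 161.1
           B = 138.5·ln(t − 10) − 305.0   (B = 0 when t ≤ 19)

At 2686 K (t = 26.86):
  B = 138.5·ln(26.86 − 10) − 305.0 = 138.5·ln 16.86 − 305.0 = 138.5·2.8249 − 305.0 = 86.255.
At 5438 K (t = 54.38):
  B = 138.5·ln(54.38 − 10) − 305.0 = 138.5·ln 44.38 − 305.0 = 138.5·3.7928 − 305.0 = 220.301.
Gain = 220.301 / 86.255 = 2.5541 → 2.554.

2.554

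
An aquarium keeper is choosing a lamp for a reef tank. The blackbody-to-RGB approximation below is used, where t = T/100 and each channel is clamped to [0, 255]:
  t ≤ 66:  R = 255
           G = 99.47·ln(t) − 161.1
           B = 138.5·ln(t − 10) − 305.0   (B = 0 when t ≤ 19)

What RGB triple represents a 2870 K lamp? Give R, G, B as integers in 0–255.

R=255, G=173, B=101

t = 2870/100 = 28.7; the t ≤ 66 branch applies.
R = 255 by definition for t ≤ 66.
G = 99.47·ln 28.7 − 161.1 = 99.47·3.3569 − 161.1 = 172.811.
B = 138.5·ln(28.7 − 10) − 305.0 = 138.5·ln 18.7 − 305.0 = 138.5·2.9285 − 305.0 = 100.601.
Rounded: (255, 173, 101).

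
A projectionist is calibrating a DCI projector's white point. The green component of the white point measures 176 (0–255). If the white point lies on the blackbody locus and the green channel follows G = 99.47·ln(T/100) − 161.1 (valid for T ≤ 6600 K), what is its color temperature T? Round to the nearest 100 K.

3000 K

ln t = (176 + 161.1) / 99.47 = 3.3890.
t = e^3.3890 = 29.635.
T = 100·t = 2964 K → 3000 K to the nearest 100 K.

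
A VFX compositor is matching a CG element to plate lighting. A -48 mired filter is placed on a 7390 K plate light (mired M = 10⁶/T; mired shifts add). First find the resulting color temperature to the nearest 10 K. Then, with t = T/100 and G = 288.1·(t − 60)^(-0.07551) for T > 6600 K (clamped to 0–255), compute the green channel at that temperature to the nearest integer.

213

M_in = 10⁶/7390 = 135.32; M_out = 135.32 + (-48) = 87.32.
T_out = 10⁶/87.32 = 11452.4 K → 11450 K; t = 114.5.
G = 288.1·(114.5 − 60)^(-0.07551) = 288.1·54.5^(-0.07551) = 288.1·0.73941 = 213.024.
Rounded: 213.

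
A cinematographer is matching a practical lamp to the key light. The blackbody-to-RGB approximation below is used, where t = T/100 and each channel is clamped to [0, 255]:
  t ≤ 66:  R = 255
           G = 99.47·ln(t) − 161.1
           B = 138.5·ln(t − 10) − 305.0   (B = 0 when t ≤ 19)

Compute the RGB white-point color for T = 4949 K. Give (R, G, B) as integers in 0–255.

t = 4949/100 = 49.49; the t ≤ 66 branch applies.
R = 255 by definition for t ≤ 66.
G = 99.47·ln 49.49 − 161.1 = 99.47·3.9018 − 161.1 = 227.009.
B = 138.5·ln(49.49 − 10) − 305.0 = 138.5·ln 39.49 − 305.0 = 138.5·3.6760 − 305.0 = 204.133.
Rounded: (255, 227, 204).

(255, 227, 204)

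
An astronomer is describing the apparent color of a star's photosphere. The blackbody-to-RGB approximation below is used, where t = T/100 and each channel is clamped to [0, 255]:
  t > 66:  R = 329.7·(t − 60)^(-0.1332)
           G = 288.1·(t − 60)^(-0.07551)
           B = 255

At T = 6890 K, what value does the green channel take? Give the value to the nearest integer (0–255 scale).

244

t = 6890/100 = 68.9; the t > 66 branch applies.
G = 288.1·(68.9 − 60)^(-0.07551) = 288.1·8.9^(-0.07551) = 288.1·0.84784 = 244.261.
Rounded: 244.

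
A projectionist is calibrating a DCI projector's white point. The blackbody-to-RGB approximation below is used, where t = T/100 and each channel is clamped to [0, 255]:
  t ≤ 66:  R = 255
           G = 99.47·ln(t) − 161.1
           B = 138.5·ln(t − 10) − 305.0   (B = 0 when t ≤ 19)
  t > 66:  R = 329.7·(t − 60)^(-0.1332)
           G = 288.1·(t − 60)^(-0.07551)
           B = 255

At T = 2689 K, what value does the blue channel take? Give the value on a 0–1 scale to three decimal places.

t = 2689/100 = 26.89; the t ≤ 66 branch applies.
B = 138.5·ln(26.89 − 10) − 305.0 = 138.5·ln 16.89 − 305.0 = 138.5·2.8267 − 305.0 = 86.501.
On a 0–1 scale: 86.501/255 = 0.3392 → 0.339.

0.339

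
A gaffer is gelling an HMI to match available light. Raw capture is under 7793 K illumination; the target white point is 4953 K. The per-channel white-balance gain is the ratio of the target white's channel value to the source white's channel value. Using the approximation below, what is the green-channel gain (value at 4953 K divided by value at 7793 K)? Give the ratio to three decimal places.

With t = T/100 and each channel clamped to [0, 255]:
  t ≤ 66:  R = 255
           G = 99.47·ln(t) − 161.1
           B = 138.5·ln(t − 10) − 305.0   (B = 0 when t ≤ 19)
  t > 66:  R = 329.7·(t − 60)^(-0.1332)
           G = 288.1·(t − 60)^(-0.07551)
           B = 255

At 7793 K (t = 77.93):
  G = 288.1·(77.93 − 60)^(-0.07551) = 288.1·17.93^(-0.07551) = 288.1·0.80416 = 231.678.
At 4953 K (t = 49.53):
  G = 99.47·ln 49.53 − 161.1 = 99.47·3.9026 − 161.1 = 227.089.
Gain = 227.089 / 231.678 = 0.9802 → 0.980.

0.980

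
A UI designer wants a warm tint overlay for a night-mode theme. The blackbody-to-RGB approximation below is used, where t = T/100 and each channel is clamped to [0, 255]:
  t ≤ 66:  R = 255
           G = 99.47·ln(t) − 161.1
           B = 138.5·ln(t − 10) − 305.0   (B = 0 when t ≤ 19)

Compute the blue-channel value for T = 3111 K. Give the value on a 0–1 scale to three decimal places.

0.460

t = 3111/100 = 31.11; the t ≤ 66 branch applies.
B = 138.5·ln(31.11 − 10) − 305.0 = 138.5·ln 21.11 − 305.0 = 138.5·3.0497 − 305.0 = 117.390.
On a 0–1 scale: 117.390/255 = 0.4604 → 0.460.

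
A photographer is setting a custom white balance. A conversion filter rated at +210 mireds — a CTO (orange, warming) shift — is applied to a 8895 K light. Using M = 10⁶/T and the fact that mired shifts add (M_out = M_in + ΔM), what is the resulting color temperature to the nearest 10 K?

M_in = 10⁶/8895 = 112.42 mireds.
M_out = 112.42 + (+210) = 322.42 mireds.
T_out = 10⁶/322.42 = 3101.5 K → 3100 K.

3100 K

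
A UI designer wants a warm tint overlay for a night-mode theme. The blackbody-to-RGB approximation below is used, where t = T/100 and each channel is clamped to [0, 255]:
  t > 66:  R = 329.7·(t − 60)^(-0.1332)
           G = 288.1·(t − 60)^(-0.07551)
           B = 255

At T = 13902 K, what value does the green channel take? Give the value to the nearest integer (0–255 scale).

t = 13902/100 = 139.02; the t > 66 branch applies.
G = 288.1·(139.02 − 60)^(-0.07551) = 288.1·79.02^(-0.07551) = 288.1·0.71896 = 207.131.
Rounded: 207.

207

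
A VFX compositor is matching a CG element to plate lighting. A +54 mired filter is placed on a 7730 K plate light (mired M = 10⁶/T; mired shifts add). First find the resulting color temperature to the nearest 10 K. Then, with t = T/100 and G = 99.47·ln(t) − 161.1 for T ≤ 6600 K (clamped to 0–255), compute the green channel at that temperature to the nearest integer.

237

M_in = 10⁶/7730 = 129.37; M_out = 129.37 + (+54) = 183.37.
T_out = 10⁶/183.37 = 5453.6 K → 5450 K; t = 54.5.
G = 99.47·ln 54.5 − 161.1 = 99.47·3.9982 − 161.1 = 236.601.
Rounded: 237.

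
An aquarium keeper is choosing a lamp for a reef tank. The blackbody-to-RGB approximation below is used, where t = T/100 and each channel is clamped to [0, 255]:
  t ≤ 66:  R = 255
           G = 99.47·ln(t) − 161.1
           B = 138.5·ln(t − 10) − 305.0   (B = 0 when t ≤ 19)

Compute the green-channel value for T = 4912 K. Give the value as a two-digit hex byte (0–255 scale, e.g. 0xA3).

t = 4912/100 = 49.12; the t ≤ 66 branch applies.
G = 99.47·ln 49.12 − 161.1 = 99.47·3.8943 − 161.1 = 226.263.
Rounded: 226; in hex, 0xE2.

0xE2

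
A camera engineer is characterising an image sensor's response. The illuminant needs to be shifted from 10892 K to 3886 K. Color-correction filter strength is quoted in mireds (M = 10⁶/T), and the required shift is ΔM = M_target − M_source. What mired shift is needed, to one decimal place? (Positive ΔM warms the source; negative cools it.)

M_source = 10⁶/10892 = 91.811; M_target = 10⁶/3886 = 257.334.
ΔM = 257.334 − 91.811 = 165.524 → +165.5 mireds, a warming shift.

+165.5 mireds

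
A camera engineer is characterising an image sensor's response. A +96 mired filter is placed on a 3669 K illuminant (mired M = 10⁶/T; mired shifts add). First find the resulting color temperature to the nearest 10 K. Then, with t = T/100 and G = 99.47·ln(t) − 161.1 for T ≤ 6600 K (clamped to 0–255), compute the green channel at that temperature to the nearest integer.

167

M_in = 10⁶/3669 = 272.55; M_out = 272.55 + (+96) = 368.55.
T_out = 10⁶/368.55 = 2713.3 K → 2710 K; t = 27.1.
G = 99.47·ln 27.1 − 161.1 = 99.47·3.2995 − 161.1 = 167.105.
Rounded: 167.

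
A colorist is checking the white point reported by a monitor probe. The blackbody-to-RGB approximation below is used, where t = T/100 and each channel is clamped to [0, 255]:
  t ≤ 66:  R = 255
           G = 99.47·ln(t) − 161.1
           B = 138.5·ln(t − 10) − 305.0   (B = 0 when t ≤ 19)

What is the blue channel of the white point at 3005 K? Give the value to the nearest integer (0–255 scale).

t = 3005/100 = 30.05; the t ≤ 66 branch applies.
B = 138.5·ln(30.05 − 10) − 305.0 = 138.5·ln 20.05 − 305.0 = 138.5·2.9982 − 305.0 = 110.255.
Rounded: 110.

110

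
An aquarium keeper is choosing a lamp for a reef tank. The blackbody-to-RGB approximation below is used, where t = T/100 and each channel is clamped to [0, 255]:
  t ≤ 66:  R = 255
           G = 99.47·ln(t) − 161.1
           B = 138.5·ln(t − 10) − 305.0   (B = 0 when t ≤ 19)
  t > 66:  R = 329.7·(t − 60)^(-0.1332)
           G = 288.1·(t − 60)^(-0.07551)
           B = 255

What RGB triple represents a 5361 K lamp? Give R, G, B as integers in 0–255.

R=255, G=235, B=218

t = 5361/100 = 53.61; the t ≤ 66 branch applies.
R = 255 by definition for t ≤ 66.
G = 99.47·ln 53.61 − 161.1 = 99.47·3.9817 − 161.1 = 234.963.
B = 138.5·ln(53.61 − 10) − 305.0 = 138.5·ln 43.61 − 305.0 = 138.5·3.7753 − 305.0 = 217.877.
Rounded: (255, 235, 218).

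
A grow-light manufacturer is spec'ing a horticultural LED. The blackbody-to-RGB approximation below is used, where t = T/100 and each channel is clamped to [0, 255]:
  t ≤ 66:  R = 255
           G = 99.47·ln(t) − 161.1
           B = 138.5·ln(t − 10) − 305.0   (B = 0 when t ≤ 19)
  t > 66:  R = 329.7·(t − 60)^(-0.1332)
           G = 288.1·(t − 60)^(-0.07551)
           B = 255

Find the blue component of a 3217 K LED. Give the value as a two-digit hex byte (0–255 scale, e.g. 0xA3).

0x7C

t = 3217/100 = 32.17; the t ≤ 66 branch applies.
B = 138.5·ln(32.17 − 10) − 305.0 = 138.5·ln 22.17 − 305.0 = 138.5·3.0987 − 305.0 = 124.175.
Rounded: 124; in hex, 0x7C.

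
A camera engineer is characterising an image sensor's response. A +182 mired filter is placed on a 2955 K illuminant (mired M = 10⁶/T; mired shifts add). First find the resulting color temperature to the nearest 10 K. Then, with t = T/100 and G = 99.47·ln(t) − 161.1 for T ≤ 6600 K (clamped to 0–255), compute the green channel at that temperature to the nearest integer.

M_in = 10⁶/2955 = 338.41; M_out = 338.41 + (+182) = 520.41.
T_out = 10⁶/520.41 = 1921.6 K → 1920 K; t = 19.2.
G = 99.47·ln 19.2 − 161.1 = 99.47·2.9549 − 161.1 = 132.825.
Rounded: 133.

133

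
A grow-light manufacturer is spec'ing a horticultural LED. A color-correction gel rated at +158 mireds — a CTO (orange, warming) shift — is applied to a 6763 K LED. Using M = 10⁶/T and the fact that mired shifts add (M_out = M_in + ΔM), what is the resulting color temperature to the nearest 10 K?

M_in = 10⁶/6763 = 147.86 mireds.
M_out = 147.86 + (+158) = 305.86 mireds.
T_out = 10⁶/305.86 = 3269.4 K → 3270 K.

3270 K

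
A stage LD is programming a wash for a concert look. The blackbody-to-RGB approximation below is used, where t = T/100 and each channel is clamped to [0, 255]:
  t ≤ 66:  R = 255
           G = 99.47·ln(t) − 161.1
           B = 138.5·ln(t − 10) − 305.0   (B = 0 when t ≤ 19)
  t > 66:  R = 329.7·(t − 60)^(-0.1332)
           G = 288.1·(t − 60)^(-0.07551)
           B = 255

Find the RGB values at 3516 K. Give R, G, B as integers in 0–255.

t = 3516/100 = 35.16; the t ≤ 66 branch applies.
R = 255 by definition for t ≤ 66.
G = 99.47·ln 35.16 − 161.1 = 99.47·3.5599 − 161.1 = 193.004.
B = 138.5·ln(35.16 − 10) − 305.0 = 138.5·ln 25.16 − 305.0 = 138.5·3.2253 − 305.0 = 141.698.
Rounded: (255, 193, 142).

R=255, G=193, B=142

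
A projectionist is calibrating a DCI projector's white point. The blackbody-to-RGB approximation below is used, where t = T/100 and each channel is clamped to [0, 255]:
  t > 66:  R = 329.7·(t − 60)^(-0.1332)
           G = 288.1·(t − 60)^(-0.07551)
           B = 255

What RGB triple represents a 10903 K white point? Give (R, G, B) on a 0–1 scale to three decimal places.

(0.770, 0.842, 1.000)

t = 10903/100 = 109.03; the t > 66 branch applies.
R = 329.7·(109.03 − 60)^(-0.1332) = 329.7·49.03^(-0.1332) = 329.7·0.59543 = 196.313.
G = 288.1·(109.03 − 60)^(-0.07551) = 288.1·49.03^(-0.07551) = 288.1·0.74534 = 214.732.
B = 255 by definition for t > 66.
Dividing each by 255: (0.7699, 0.8421, 1.0000) → (0.770, 0.842, 1.000).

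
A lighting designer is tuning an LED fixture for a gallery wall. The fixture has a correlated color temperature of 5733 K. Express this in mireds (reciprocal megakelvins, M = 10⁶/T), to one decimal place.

174.4 mireds

M = 10⁶ / 5733 = 174.429 → 174.4 mireds.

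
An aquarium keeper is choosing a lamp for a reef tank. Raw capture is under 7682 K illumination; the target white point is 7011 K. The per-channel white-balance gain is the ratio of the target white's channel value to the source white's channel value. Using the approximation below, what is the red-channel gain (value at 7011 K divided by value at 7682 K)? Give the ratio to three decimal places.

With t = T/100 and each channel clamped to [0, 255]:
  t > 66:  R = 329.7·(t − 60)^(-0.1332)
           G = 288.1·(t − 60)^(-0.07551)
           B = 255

At 7682 K (t = 76.82):
  R = 329.7·(76.82 − 60)^(-0.1332) = 329.7·16.82^(-0.1332) = 329.7·0.68663 = 226.380.
At 7011 K (t = 70.11):
  R = 329.7·(70.11 − 60)^(-0.1332) = 329.7·10.11^(-0.1332) = 329.7·0.73480 = 242.262.
Gain = 242.262 / 226.380 = 1.0702 → 1.070.

1.070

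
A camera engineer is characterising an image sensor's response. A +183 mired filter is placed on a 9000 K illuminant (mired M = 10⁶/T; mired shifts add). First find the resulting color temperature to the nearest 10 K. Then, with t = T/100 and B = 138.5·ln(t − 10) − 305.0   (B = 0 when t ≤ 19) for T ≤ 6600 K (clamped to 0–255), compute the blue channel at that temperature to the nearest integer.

M_in = 10⁶/9000 = 111.11; M_out = 111.11 + (+183) = 294.11.
T_out = 10⁶/294.11 = 3400.1 K → 3400 K; t = 34.
B = 138.5·ln(34 − 10) − 305.0 = 138.5·ln 24 − 305.0 = 138.5·3.1781 − 305.0 = 135.160.
Rounded: 135.

135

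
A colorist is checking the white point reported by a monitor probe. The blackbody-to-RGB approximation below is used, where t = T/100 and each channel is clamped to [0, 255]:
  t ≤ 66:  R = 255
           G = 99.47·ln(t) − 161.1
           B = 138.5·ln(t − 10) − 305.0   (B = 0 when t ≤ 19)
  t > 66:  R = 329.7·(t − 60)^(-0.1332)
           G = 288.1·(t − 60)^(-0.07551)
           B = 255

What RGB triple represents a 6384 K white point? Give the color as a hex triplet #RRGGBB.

#FFFCF7

t = 6384/100 = 63.84; the t ≤ 66 branch applies.
R = 255 by definition for t ≤ 66.
G = 99.47·ln 63.84 − 161.1 = 99.47·4.1564 − 161.1 = 252.335.
B = 138.5·ln(63.84 − 10) − 305.0 = 138.5·ln 53.84 − 305.0 = 138.5·3.9860 − 305.0 = 247.063.
Rounded: (255, 252, 247).
In hex: #FFFCF7.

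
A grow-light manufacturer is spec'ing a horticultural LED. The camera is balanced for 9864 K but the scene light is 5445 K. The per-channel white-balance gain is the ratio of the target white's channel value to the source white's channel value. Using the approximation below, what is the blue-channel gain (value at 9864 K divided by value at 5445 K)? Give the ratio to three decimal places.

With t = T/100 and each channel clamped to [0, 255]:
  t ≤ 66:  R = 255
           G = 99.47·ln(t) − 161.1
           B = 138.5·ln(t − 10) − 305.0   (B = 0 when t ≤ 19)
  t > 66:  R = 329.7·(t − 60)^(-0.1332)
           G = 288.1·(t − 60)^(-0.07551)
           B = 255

At 5445 K (t = 54.45):
  B = 138.5·ln(54.45 − 10) − 305.0 = 138.5·ln 44.45 − 305.0 = 138.5·3.7944 − 305.0 = 220.520.
At 9864 K (t = 98.64):
  B = 255 by definition for t > 66.
Gain = 255.000 / 220.520 = 1.1564 → 1.156.

1.156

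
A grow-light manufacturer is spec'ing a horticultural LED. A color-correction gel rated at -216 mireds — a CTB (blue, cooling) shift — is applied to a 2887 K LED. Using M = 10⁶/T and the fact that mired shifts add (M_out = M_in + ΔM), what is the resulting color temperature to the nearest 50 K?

M_in = 10⁶/2887 = 346.38 mireds.
M_out = 346.38 + (-216) = 130.38 mireds.
T_out = 10⁶/130.38 = 7669.9 K → 7650 K.

7650 K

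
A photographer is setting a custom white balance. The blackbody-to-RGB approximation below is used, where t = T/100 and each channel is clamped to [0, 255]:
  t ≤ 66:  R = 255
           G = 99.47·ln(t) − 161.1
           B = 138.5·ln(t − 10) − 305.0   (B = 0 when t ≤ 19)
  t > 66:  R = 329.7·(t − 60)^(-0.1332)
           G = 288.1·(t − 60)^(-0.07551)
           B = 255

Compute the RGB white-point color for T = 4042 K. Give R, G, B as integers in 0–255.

t = 4042/100 = 40.42; the t ≤ 66 branch applies.
R = 255 by definition for t ≤ 66.
G = 99.47·ln 40.42 − 161.1 = 99.47·3.6993 − 161.1 = 206.872.
B = 138.5·ln(40.42 − 10) − 305.0 = 138.5·ln 30.42 − 305.0 = 138.5·3.4151 − 305.0 = 167.991.
Rounded: (255, 207, 168).

R=255, G=207, B=168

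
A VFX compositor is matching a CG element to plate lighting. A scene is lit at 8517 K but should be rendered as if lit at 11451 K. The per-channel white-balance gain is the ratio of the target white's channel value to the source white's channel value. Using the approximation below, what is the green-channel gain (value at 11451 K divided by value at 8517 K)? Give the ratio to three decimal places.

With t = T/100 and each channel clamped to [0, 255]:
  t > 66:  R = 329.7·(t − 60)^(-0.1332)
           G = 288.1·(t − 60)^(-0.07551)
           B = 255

0.943

At 8517 K (t = 85.17):
  G = 288.1·(85.17 − 60)^(-0.07551) = 288.1·25.17^(-0.07551) = 288.1·0.78383 = 225.820.
At 11451 K (t = 114.51):
  G = 288.1·(114.51 − 60)^(-0.07551) = 288.1·54.51^(-0.07551) = 288.1·0.73940 = 213.021.
Gain = 213.021 / 225.820 = 0.9433 → 0.943.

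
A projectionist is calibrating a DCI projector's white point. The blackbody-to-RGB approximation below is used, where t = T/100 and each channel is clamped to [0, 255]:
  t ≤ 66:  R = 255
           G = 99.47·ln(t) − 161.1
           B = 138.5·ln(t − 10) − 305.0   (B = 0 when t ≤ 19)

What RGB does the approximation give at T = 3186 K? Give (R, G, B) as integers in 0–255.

t = 3186/100 = 31.86; the t ≤ 66 branch applies.
R = 255 by definition for t ≤ 66.
G = 99.47·ln 31.86 − 161.1 = 99.47·3.4614 − 161.1 = 183.201.
B = 138.5·ln(31.86 − 10) − 305.0 = 138.5·ln 21.86 − 305.0 = 138.5·3.0847 − 305.0 = 122.225.
Rounded: (255, 183, 122).

(255, 183, 122)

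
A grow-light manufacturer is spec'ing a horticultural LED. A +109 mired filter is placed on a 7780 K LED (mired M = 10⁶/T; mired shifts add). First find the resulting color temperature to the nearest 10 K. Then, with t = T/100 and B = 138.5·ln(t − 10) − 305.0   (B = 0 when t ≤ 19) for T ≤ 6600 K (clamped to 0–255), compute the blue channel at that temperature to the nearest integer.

175

M_in = 10⁶/7780 = 128.53; M_out = 128.53 + (+109) = 237.53.
T_out = 10⁶/237.53 = 4209.9 K → 4210 K; t = 42.1.
B = 138.5·ln(42.1 − 10) − 305.0 = 138.5·ln 32.1 − 305.0 = 138.5·3.4689 − 305.0 = 175.437.
Rounded: 175.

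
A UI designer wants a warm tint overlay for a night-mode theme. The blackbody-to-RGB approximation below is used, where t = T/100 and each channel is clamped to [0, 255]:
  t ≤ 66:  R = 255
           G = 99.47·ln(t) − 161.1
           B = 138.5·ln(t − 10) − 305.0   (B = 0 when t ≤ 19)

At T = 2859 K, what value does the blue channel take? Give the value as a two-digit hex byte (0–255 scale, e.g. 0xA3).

t = 2859/100 = 28.59; the t ≤ 66 branch applies.
B = 138.5·ln(28.59 − 10) − 305.0 = 138.5·ln 18.59 − 305.0 = 138.5·2.9226 − 305.0 = 99.783.
Rounded: 100; in hex, 0x64.

0x64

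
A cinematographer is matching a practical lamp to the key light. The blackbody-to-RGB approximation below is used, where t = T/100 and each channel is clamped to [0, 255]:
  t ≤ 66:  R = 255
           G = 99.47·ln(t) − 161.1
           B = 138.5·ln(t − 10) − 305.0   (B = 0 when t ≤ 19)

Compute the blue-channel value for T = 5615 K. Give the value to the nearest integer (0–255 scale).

t = 5615/100 = 56.15; the t ≤ 66 branch applies.
B = 138.5·ln(56.15 − 10) − 305.0 = 138.5·ln 46.15 − 305.0 = 138.5·3.8319 − 305.0 = 225.718.
Rounded: 226.

226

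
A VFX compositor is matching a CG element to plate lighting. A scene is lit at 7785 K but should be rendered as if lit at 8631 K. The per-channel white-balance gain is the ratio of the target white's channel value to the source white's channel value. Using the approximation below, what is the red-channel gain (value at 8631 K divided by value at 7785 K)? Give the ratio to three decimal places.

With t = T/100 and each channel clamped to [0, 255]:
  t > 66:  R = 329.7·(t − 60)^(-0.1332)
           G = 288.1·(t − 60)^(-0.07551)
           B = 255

At 7785 K (t = 77.85):
  R = 329.7·(77.85 − 60)^(-0.1332) = 329.7·17.85^(-0.1332) = 329.7·0.68121 = 224.595.
At 8631 K (t = 86.31):
  R = 329.7·(86.31 − 60)^(-0.1332) = 329.7·26.31^(-0.1332) = 329.7·0.64690 = 213.284.
Gain = 213.284 / 224.595 = 0.9496 → 0.950.

0.950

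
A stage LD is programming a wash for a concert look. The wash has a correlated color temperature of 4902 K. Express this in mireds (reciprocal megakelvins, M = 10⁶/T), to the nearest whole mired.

M = 10⁶ / 4902 = 203.998 → 204 mireds.

204 mireds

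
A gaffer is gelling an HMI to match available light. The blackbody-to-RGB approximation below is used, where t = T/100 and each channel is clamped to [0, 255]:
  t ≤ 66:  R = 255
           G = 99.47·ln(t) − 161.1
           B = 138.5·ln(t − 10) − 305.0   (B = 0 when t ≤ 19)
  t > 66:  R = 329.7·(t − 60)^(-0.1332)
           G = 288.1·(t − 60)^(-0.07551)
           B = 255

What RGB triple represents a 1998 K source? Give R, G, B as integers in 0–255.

R=255, G=137, B=14

t = 1998/100 = 19.98; the t ≤ 66 branch applies.
R = 255 by definition for t ≤ 66.
G = 99.47·ln 19.98 − 161.1 = 99.47·2.9947 − 161.1 = 136.786.
B = 138.5·ln(19.98 − 10) − 305.0 = 138.5·ln 9.98 − 305.0 = 138.5·2.3006 − 305.0 = 13.631.
Rounded: (255, 137, 14).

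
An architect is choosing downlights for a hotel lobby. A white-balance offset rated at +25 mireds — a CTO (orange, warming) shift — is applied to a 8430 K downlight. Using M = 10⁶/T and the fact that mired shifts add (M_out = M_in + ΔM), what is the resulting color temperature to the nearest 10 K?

6960 K

M_in = 10⁶/8430 = 118.62 mireds.
M_out = 118.62 + (+25) = 143.62 mireds.
T_out = 10⁶/143.62 = 6962.6 K → 6960 K.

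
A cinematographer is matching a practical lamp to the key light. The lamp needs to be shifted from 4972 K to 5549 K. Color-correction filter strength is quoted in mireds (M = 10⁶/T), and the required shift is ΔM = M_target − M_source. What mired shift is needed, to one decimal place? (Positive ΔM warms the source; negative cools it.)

M_source = 10⁶/4972 = 201.126; M_target = 10⁶/5549 = 180.213.
ΔM = 180.213 − 201.126 = -20.914 → -20.9 mireds, a cooling shift.

-20.9 mireds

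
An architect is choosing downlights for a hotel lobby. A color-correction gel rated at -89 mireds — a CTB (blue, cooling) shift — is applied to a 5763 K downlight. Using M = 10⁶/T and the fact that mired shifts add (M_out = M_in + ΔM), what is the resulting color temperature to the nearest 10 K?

M_in = 10⁶/5763 = 173.52 mireds.
M_out = 173.52 + (-89) = 84.52 mireds.
T_out = 10⁶/84.52 = 11831.4 K → 11830 K.

11830 K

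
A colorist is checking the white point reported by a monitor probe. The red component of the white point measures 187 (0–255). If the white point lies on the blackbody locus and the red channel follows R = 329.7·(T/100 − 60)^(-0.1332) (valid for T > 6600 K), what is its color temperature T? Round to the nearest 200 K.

(t − 60)^(-0.1332) = 187/329.7 = 0.56718.
t − 60 = 0.56718^(1/-0.1332) = 0.56718^(-7.508) = 70.620, so t = 130.620.
T = 100·t = 13062 K → 13000 K to the nearest 200 K.

13000 K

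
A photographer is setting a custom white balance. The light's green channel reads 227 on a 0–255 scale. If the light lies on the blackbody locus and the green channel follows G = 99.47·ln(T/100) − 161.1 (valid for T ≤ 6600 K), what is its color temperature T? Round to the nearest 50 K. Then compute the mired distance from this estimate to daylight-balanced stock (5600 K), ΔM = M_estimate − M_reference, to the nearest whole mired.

ln t = (227 + 161.1) / 99.47 = 3.9017.
t = e^3.9017 = 49.485.
T = 100·t = 4949 K → 4950 K to the nearest 50 K.
M_estimate = 10⁶/4950 = 202.02; M_reference = 10⁶/5600 = 178.57.
ΔM = 202.02 − 178.57 = 23.45 → +23 mireds.

+23 mireds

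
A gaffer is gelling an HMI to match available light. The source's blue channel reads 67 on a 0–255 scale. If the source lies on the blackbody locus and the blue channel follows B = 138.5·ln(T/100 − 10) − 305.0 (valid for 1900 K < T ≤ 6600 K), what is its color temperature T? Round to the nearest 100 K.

2500 K

ln(t − 10) = (67 + 305.0) / 138.5 = 2.6859.
t − 10 = e^2.6859 = 14.672, so t = 24.672.
T = 100·t = 2467 K → 2500 K to the nearest 100 K.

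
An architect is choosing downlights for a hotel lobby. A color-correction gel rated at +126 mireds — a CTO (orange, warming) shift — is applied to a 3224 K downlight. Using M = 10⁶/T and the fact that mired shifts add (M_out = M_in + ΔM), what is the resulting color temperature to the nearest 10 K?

2290 K

M_in = 10⁶/3224 = 310.17 mireds.
M_out = 310.17 + (+126) = 436.17 mireds.
T_out = 10⁶/436.17 = 2292.7 K → 2290 K.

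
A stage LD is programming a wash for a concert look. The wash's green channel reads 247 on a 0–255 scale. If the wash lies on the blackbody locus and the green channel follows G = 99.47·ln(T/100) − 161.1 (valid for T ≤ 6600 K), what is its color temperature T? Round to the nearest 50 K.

ln t = (247 + 161.1) / 99.47 = 4.1027.
t = e^4.1027 = 60.506.
T = 100·t = 6051 K → 6050 K to the nearest 50 K.

6050 K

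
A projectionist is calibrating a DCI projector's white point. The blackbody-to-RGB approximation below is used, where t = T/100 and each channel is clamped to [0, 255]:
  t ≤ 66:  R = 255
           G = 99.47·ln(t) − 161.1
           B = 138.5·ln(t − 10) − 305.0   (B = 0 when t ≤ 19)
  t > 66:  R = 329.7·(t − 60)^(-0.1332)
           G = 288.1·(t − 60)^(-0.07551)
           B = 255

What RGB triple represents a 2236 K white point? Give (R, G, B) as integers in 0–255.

(255, 148, 43)

t = 2236/100 = 22.36; the t ≤ 66 branch applies.
R = 255 by definition for t ≤ 66.
G = 99.47·ln 22.36 − 161.1 = 99.47·3.1073 − 161.1 = 147.981.
B = 138.5·ln(22.36 − 10) − 305.0 = 138.5·ln 12.36 − 305.0 = 138.5·2.5145 − 305.0 = 43.253.
Rounded: (255, 148, 43).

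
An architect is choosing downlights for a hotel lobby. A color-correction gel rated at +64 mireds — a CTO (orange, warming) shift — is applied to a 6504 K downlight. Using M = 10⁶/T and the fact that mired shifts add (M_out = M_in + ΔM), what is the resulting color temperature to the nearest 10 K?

M_in = 10⁶/6504 = 153.75 mireds.
M_out = 153.75 + (+64) = 217.75 mireds.
T_out = 10⁶/217.75 = 4592.4 K → 4590 K.

4590 K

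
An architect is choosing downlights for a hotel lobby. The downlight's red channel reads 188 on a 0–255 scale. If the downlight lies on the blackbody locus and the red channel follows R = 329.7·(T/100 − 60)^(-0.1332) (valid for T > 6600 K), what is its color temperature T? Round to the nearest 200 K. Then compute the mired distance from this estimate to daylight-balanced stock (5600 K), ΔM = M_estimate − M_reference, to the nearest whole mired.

(t − 60)^(-0.1332) = 188/329.7 = 0.57022.
t − 60 = 0.57022^(1/-0.1332) = 0.57022^(-7.508) = 67.848, so t = 127.848.
T = 100·t = 12785 K → 12800 K to the nearest 200 K.
M_estimate = 10⁶/12800 = 78.12; M_reference = 10⁶/5600 = 178.57.
ΔM = 78.12 − 178.57 = -100.45 → -100 mireds.

-100 mireds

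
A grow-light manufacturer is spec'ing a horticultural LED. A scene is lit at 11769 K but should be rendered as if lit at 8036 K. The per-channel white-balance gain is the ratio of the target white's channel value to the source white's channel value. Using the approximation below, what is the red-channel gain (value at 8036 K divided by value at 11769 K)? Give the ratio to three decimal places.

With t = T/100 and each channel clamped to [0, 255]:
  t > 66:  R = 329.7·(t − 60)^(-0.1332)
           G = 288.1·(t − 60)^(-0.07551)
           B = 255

At 11769 K (t = 117.69):
  R = 329.7·(117.69 − 60)^(-0.1332) = 329.7·57.69^(-0.1332) = 329.7·0.58267 = 192.106.
At 8036 K (t = 80.36):
  R = 329.7·(80.36 − 60)^(-0.1332) = 329.7·20.36^(-0.1332) = 329.7·0.66938 = 220.694.
Gain = 220.694 / 192.106 = 1.1488 → 1.149.

1.149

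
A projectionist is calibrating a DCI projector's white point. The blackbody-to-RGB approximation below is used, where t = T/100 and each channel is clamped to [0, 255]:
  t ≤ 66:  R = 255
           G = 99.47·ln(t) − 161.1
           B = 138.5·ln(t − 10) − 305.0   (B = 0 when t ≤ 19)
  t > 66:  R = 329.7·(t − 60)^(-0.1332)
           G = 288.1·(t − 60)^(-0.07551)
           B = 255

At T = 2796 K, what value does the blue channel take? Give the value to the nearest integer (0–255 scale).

95

t = 2796/100 = 27.96; the t ≤ 66 branch applies.
B = 138.5·ln(27.96 − 10) − 305.0 = 138.5·ln 17.96 − 305.0 = 138.5·2.8881 − 305.0 = 95.008.
Rounded: 95.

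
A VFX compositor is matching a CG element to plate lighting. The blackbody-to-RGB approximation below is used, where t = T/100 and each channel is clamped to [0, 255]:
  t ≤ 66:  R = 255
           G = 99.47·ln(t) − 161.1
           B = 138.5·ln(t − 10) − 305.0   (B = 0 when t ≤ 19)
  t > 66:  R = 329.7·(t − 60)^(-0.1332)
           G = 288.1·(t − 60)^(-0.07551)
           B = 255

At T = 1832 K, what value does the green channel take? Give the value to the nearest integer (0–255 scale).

128

t = 1832/100 = 18.32; the t ≤ 66 branch applies.
G = 99.47·ln 18.32 − 161.1 = 99.47·2.9080 − 161.1 = 128.158.
Rounded: 128.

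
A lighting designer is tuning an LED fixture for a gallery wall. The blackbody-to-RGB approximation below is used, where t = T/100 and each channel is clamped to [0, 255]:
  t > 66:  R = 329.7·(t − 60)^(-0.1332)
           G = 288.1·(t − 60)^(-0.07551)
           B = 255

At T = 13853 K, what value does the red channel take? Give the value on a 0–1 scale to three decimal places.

0.723

t = 13853/100 = 138.53; the t > 66 branch applies.
R = 329.7·(138.53 − 60)^(-0.1332) = 329.7·78.53^(-0.1332) = 329.7·0.55922 = 184.374.
On a 0–1 scale: 184.374/255 = 0.7230 → 0.723.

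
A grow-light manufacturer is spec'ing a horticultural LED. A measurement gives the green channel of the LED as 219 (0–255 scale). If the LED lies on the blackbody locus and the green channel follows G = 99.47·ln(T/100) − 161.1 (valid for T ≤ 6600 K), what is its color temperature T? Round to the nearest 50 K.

ln t = (219 + 161.1) / 99.47 = 3.8213.
t = e^3.8213 = 45.661.
T = 100·t = 4566 K → 4550 K to the nearest 50 K.

4550 K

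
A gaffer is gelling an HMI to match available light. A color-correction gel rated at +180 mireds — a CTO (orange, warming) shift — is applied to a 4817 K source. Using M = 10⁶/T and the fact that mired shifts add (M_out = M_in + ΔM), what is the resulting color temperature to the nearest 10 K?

2580 K

M_in = 10⁶/4817 = 207.60 mireds.
M_out = 207.60 + (+180) = 387.60 mireds.
T_out = 10⁶/387.60 = 2580.0 K → 2580 K.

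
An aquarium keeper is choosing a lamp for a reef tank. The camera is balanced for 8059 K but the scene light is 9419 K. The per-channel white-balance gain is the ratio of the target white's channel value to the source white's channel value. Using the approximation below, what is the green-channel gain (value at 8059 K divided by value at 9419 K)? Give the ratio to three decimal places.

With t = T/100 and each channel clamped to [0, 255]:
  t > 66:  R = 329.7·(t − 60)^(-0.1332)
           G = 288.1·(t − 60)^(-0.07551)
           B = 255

At 9419 K (t = 94.19):
  G = 288.1·(94.19 − 60)^(-0.07551) = 288.1·34.19^(-0.07551) = 288.1·0.76591 = 220.657.
At 8059 K (t = 80.59):
  G = 288.1·(80.59 − 60)^(-0.07551) = 288.1·20.59^(-0.07551) = 288.1·0.79580 = 229.271.
Gain = 229.271 / 220.657 = 1.0390 → 1.039.

1.039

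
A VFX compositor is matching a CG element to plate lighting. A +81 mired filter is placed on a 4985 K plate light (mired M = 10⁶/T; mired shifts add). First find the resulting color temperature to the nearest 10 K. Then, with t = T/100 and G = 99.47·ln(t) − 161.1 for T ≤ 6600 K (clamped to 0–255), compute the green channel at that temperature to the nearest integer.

194

M_in = 10⁶/4985 = 200.60; M_out = 200.60 + (+81) = 281.60.
T_out = 10⁶/281.60 = 3551.1 K → 3550 K; t = 35.5.
G = 99.47·ln 35.5 − 161.1 = 99.47·3.5695 − 161.1 = 193.961.
Rounded: 194.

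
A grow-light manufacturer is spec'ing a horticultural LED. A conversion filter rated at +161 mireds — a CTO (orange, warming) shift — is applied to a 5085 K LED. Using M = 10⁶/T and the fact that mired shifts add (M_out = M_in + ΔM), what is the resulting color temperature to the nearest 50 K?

2800 K

M_in = 10⁶/5085 = 196.66 mireds.
M_out = 196.66 + (+161) = 357.66 mireds.
T_out = 10⁶/357.66 = 2796.0 K → 2800 K.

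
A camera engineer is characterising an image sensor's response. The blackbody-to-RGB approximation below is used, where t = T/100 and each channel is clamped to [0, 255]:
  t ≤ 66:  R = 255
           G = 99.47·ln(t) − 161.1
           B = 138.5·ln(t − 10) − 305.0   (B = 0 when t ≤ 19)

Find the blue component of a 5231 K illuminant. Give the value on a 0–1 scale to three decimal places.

t = 5231/100 = 52.31; the t ≤ 66 branch applies.
B = 138.5·ln(52.31 − 10) − 305.0 = 138.5·ln 42.31 − 305.0 = 138.5·3.7450 − 305.0 = 213.686.
On a 0–1 scale: 213.686/255 = 0.8380 → 0.838.

0.838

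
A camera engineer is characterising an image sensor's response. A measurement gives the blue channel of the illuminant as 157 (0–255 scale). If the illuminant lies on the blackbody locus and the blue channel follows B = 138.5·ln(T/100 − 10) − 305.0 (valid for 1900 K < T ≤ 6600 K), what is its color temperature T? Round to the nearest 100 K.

3800 K

ln(t − 10) = (157 + 305.0) / 138.5 = 3.3357.
t − 10 = e^3.3357 = 28.099, so t = 38.099.
T = 100·t = 3810 K → 3800 K to the nearest 100 K.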